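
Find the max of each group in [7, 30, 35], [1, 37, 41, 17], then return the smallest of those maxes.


Find max of each group:
  Group 1: [7, 30, 35] -> max = 35
  Group 2: [1, 37, 41, 17] -> max = 41
Maxes: [35, 41]
Minimum of maxes = 35
Final answer: 35


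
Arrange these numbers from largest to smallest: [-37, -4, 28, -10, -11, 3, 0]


Original list: [-37, -4, 28, -10, -11, 3, 0]
Repeatedly take the largest remaining element:
  Remaining [-37, -4, 28, -10, -11, 3, 0] -> largest is 28
  Remaining [-37, -4, -10, -11, 3, 0] -> largest is 3
  Remaining [-37, -4, -10, -11, 0] -> largest is 0
  Remaining [-37, -4, -10, -11] -> largest is -4
  Remaining [-37, -10, -11] -> largest is -10
  Remaining [-37, -11] -> largest is -11
  Remaining [-37] -> largest is -37
Collecting the picks in order gives the descending list.
Final answer: [28, 3, 0, -4, -10, -11, -37]


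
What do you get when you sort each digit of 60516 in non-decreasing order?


The number 60516 has digits: 6, 0, 5, 1, 6
Sorted: 0, 1, 5, 6, 6
Joining the sorted digits gives the result.
Final answer: 01566


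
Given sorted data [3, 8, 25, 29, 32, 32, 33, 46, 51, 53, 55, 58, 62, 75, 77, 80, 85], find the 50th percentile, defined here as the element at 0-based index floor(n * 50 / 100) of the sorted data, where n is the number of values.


The dataset has n = 17 elements.
Index = floor(17 * 50 / 100) = floor(850 / 100) = floor(8.5) = 8
Counting from index 0 in the sorted data, the element at index 8 is 51.
Final answer: 51


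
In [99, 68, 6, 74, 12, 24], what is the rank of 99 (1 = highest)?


Sort descending: [99, 74, 68, 24, 12, 6]
Find 99 in the sorted list.
99 is at position 1.
Final answer: 1


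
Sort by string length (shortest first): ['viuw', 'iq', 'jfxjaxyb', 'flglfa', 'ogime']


Compute lengths:
  'viuw' has length 4
  'iq' has length 2
  'jfxjaxyb' has length 8
  'flglfa' has length 6
  'ogime' has length 5
Lengths in increasing order: 2 < 4 < 5 < 6 < 8
Listing the words in that order gives the answer.
Final answer: ['iq', 'viuw', 'ogime', 'flglfa', 'jfxjaxyb']


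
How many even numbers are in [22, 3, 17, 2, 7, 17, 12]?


Check each element:
  22 is even
  3 is odd
  17 is odd
  2 is even
  7 is odd
  17 is odd
  12 is even
Evens: [22, 2, 12]
Count of evens = 3
Final answer: 3


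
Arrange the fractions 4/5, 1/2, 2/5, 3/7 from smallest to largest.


Convert to decimal for comparison:
  4/5 = 0.8
  1/2 = 0.5
  2/5 = 0.4
  3/7 = 0.4286
Decimals in increasing order: 0.4 < 0.4286 < 0.5 < 0.8
Writing each back as its fraction gives the sorted order.
Final answer: 2/5, 3/7, 1/2, 4/5


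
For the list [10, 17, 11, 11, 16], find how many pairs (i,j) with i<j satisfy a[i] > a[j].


For each element, count the later elements that are smaller than it:
  10 (index 0): smaller elements after it = [] -> 0
  17 (index 1): smaller elements after it = [11, 11, 16] -> 3
  11 (index 2): smaller elements after it = [] -> 0
  11 (index 3): smaller elements after it = [] -> 0
Total inversions = 0 + 3 + 0 + 0 = 3
Final answer: 3


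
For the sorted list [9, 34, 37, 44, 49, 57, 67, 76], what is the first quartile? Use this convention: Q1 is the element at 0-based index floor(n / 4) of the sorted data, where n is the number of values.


The list has n = 8 elements.
Q1 index = floor(8 / 4) = floor(2) = 2
Counting from index 0 in the sorted data, the element at index 2 is 37.
Final answer: 37


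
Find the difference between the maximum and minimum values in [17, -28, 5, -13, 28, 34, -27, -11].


Maximum value: 34
Minimum value: -28
Range = 34 - (-28) = 62
Final answer: 62


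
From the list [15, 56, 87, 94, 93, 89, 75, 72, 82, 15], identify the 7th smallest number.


Sort ascending: [15, 15, 56, 72, 75, 82, 87, 89, 93, 94]
The 7th element (1-indexed) is at index 6.
Value = 87
Final answer: 87


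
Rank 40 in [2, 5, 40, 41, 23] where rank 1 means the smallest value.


Sort ascending: [2, 5, 23, 40, 41]
Find 40 in the sorted list.
40 is at position 4 (1-indexed).
Final answer: 4


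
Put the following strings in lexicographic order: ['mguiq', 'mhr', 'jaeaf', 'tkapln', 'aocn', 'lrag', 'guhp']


Compare strings character by character (the first differing letter decides):
  'aocn' < 'guhp' since 'a' < 'g' at position 1
  'guhp' < 'jaeaf' since 'g' < 'j' at position 1
  'jaeaf' < 'lrag' since 'j' < 'l' at position 1
  'lrag' < 'mguiq' since 'l' < 'm' at position 1
  'mguiq' < 'mhr' since 'g' < 'h' at position 2
  'mhr' < 'tkapln' since 'm' < 't' at position 1
Chaining these comparisons gives the alphabetical order.
Final answer: ['aocn', 'guhp', 'jaeaf', 'lrag', 'mguiq', 'mhr', 'tkapln']


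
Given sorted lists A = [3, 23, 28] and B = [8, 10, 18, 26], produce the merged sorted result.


List A: [3, 23, 28]
List B: [8, 10, 18, 26]
Repeatedly compare the front elements and take the smaller:
  3 vs 8 -> take 3
  23 vs 8 -> take 8
  23 vs 10 -> take 10
  23 vs 18 -> take 18
  23 vs 26 -> take 23
  28 vs 26 -> take 26
  B is exhausted; append the rest of A: [28]
Final answer: [3, 8, 10, 18, 23, 26, 28]


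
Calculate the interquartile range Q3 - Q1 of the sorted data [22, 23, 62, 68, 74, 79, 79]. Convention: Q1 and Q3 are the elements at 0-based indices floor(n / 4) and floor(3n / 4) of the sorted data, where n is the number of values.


The data has n = 7 elements.
Q1 index = floor(7 / 4) = floor(1.75) = 1; Q3 index = floor(3 * 7 / 4) = floor(5.25) = 5
Q1 = element at index 1 = 23
Q3 = element at index 5 = 79
IQR = 79 - 23 = 56
Final answer: 56


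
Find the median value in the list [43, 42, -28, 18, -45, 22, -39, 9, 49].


First, sort the list: [-45, -39, -28, 9, 18, 22, 42, 43, 49]
The list has 9 elements (odd count).
The middle index is 4 (0-based), and the element there is 18.
Final answer: 18


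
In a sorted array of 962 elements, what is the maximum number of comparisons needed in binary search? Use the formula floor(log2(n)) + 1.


Binary search halves the search space each step.
Maximum comparisons = floor(log2(962)) + 1
log2(962) = 9.9099
floor(log2(962)) = 9, so 9 + 1 = 10
Final answer: 10


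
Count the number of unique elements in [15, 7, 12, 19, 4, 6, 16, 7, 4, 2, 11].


List all unique values:
Distinct values: [2, 4, 6, 7, 11, 12, 15, 16, 19]
Count = 9
Final answer: 9


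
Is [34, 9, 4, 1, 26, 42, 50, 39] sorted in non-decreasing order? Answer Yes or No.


Check consecutive pairs:
  34 <= 9? False
  9 <= 4? False
  4 <= 1? False
  1 <= 26? True
  26 <= 42? True
  42 <= 50? True
  50 <= 39? False
4 consecutive pair(s) are out of order, so the list is not sorted.
Final answer: No


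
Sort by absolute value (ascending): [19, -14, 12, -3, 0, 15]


Compute absolute values:
  |19| = 19
  |-14| = 14
  |12| = 12
  |-3| = 3
  |0| = 0
  |15| = 15
Absolute values in increasing order: 0 < 3 < 12 < 14 < 15 < 19
Listing the original numbers in that order gives the answer.
Final answer: [0, -3, 12, -14, 15, 19]


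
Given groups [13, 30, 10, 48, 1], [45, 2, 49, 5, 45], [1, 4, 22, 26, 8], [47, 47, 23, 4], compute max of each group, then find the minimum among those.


Find max of each group:
  Group 1: [13, 30, 10, 48, 1] -> max = 48
  Group 2: [45, 2, 49, 5, 45] -> max = 49
  Group 3: [1, 4, 22, 26, 8] -> max = 26
  Group 4: [47, 47, 23, 4] -> max = 47
Maxes: [48, 49, 26, 47]
Minimum of maxes = 26
Final answer: 26


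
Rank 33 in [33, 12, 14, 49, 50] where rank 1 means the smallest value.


Sort ascending: [12, 14, 33, 49, 50]
Find 33 in the sorted list.
33 is at position 3 (1-indexed).
Final answer: 3


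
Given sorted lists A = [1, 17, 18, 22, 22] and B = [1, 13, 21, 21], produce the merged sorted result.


List A: [1, 17, 18, 22, 22]
List B: [1, 13, 21, 21]
Repeatedly compare the front elements and take the smaller:
  1 vs 1 -> take 1
  17 vs 1 -> take 1
  17 vs 13 -> take 13
  17 vs 21 -> take 17
  18 vs 21 -> take 18
  22 vs 21 -> take 21
  22 vs 21 -> take 21
  B is exhausted; append the rest of A: [22, 22]
Final answer: [1, 1, 13, 17, 18, 21, 21, 22, 22]


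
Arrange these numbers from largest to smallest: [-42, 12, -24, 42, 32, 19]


Original list: [-42, 12, -24, 42, 32, 19]
Repeatedly take the largest remaining element:
  Remaining [-42, 12, -24, 42, 32, 19] -> largest is 42
  Remaining [-42, 12, -24, 32, 19] -> largest is 32
  Remaining [-42, 12, -24, 19] -> largest is 19
  Remaining [-42, 12, -24] -> largest is 12
  Remaining [-42, -24] -> largest is -24
  Remaining [-42] -> largest is -42
Collecting the picks in order gives the descending list.
Final answer: [42, 32, 19, 12, -24, -42]


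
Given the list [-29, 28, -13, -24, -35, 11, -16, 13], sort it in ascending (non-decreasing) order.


Original list: [-29, 28, -13, -24, -35, 11, -16, 13]
Repeatedly take the smallest remaining element:
  Remaining [-29, 28, -13, -24, -35, 11, -16, 13] -> smallest is -35
  Remaining [-29, 28, -13, -24, 11, -16, 13] -> smallest is -29
  Remaining [28, -13, -24, 11, -16, 13] -> smallest is -24
  Remaining [28, -13, 11, -16, 13] -> smallest is -16
  Remaining [28, -13, 11, 13] -> smallest is -13
  Remaining [28, 11, 13] -> smallest is 11
  Remaining [28, 13] -> smallest is 13
  Remaining [28] -> smallest is 28
Collecting the picks in order gives the sorted list.
Final answer: [-35, -29, -24, -16, -13, 11, 13, 28]


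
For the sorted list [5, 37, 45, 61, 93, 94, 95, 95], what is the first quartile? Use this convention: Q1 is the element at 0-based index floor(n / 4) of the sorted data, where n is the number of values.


The list has n = 8 elements.
Q1 index = floor(8 / 4) = floor(2) = 2
Counting from index 0 in the sorted data, the element at index 2 is 45.
Final answer: 45


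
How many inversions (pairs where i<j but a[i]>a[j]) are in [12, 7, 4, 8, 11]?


For each element, count the later elements that are smaller than it:
  12 (index 0): smaller elements after it = [7, 4, 8, 11] -> 4
  7 (index 1): smaller elements after it = [4] -> 1
  4 (index 2): smaller elements after it = [] -> 0
  8 (index 3): smaller elements after it = [] -> 0
Total inversions = 4 + 1 + 0 + 0 = 5
Final answer: 5


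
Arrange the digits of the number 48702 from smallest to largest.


The number 48702 has digits: 4, 8, 7, 0, 2
Sorted: 0, 2, 4, 7, 8
Joining the sorted digits gives the result.
Final answer: 02478


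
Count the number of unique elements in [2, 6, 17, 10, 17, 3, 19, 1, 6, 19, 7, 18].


List all unique values:
Distinct values: [1, 2, 3, 6, 7, 10, 17, 18, 19]
Count = 9
Final answer: 9


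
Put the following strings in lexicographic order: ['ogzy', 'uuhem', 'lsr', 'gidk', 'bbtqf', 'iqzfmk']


Compare strings character by character (the first differing letter decides):
  'bbtqf' < 'gidk' since 'b' < 'g' at position 1
  'gidk' < 'iqzfmk' since 'g' < 'i' at position 1
  'iqzfmk' < 'lsr' since 'i' < 'l' at position 1
  'lsr' < 'ogzy' since 'l' < 'o' at position 1
  'ogzy' < 'uuhem' since 'o' < 'u' at position 1
Chaining these comparisons gives the alphabetical order.
Final answer: ['bbtqf', 'gidk', 'iqzfmk', 'lsr', 'ogzy', 'uuhem']


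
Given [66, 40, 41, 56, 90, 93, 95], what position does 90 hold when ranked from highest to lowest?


Sort descending: [95, 93, 90, 66, 56, 41, 40]
Find 90 in the sorted list.
90 is at position 3.
Final answer: 3


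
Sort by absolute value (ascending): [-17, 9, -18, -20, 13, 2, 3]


Compute absolute values:
  |-17| = 17
  |9| = 9
  |-18| = 18
  |-20| = 20
  |13| = 13
  |2| = 2
  |3| = 3
Absolute values in increasing order: 2 < 3 < 9 < 13 < 17 < 18 < 20
Listing the original numbers in that order gives the answer.
Final answer: [2, 3, 9, 13, -17, -18, -20]


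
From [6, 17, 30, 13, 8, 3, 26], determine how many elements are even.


Check each element:
  6 is even
  17 is odd
  30 is even
  13 is odd
  8 is even
  3 is odd
  26 is even
Evens: [6, 30, 8, 26]
Count of evens = 4
Final answer: 4


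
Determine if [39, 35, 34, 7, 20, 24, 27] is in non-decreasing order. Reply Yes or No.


Check consecutive pairs:
  39 <= 35? False
  35 <= 34? False
  34 <= 7? False
  7 <= 20? True
  20 <= 24? True
  24 <= 27? True
3 consecutive pair(s) are out of order, so the list is not sorted.
Final answer: No


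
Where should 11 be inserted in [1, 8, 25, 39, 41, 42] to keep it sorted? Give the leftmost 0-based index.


List is sorted: [1, 8, 25, 39, 41, 42]
We need the leftmost position where 11 can be inserted, i.e. the first index whose element is >= 11 (or the end of the list if none is).
Binary search with low=0, high=6 (0-based indices):
  low=0, high=6, mid=3: a[3]=39 >= 11, so high = 3
  low=0, high=3, mid=1: a[1]=8 < 11, so low = 2
  low=2, high=3, mid=2: a[2]=25 >= 11, so high = 2
Now low = high = 2, so the insertion index is 2.
Final answer: 2


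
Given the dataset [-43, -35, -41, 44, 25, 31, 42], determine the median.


First, sort the list: [-43, -41, -35, 25, 31, 42, 44]
The list has 7 elements (odd count).
The middle index is 3 (0-based), and the element there is 25.
Final answer: 25


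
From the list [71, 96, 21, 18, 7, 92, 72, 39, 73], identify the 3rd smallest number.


Sort ascending: [7, 18, 21, 39, 71, 72, 73, 92, 96]
The 3rd element (1-indexed) is at index 2.
Value = 21
Final answer: 21


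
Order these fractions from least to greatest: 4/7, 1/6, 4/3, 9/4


Convert to decimal for comparison:
  4/7 = 0.5714
  1/6 = 0.1667
  4/3 = 1.3333
  9/4 = 2.25
Decimals in increasing order: 0.1667 < 0.5714 < 1.3333 < 2.25
Writing each back as its fraction gives the sorted order.
Final answer: 1/6, 4/7, 4/3, 9/4


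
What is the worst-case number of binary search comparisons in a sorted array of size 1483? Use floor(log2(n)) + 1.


Binary search halves the search space each step.
Maximum comparisons = floor(log2(1483)) + 1
log2(1483) = 10.5343
floor(log2(1483)) = 10, so 10 + 1 = 11
Final answer: 11


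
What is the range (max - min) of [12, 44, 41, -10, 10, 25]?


Maximum value: 44
Minimum value: -10
Range = 44 - (-10) = 54
Final answer: 54


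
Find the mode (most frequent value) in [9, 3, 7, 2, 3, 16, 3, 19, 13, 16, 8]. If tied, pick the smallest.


Count the frequency of each value:
  2 appears 1 time(s)
  3 appears 3 time(s)
  7 appears 1 time(s)
  8 appears 1 time(s)
  9 appears 1 time(s)
  13 appears 1 time(s)
  16 appears 2 time(s)
  19 appears 1 time(s)
Maximum frequency is 3.
Only 3 reaches that frequency, so it is the mode.
Final answer: 3


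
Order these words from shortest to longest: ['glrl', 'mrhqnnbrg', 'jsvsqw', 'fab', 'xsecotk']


Compute lengths:
  'glrl' has length 4
  'mrhqnnbrg' has length 9
  'jsvsqw' has length 6
  'fab' has length 3
  'xsecotk' has length 7
Lengths in increasing order: 3 < 4 < 6 < 7 < 9
Listing the words in that order gives the answer.
Final answer: ['fab', 'glrl', 'jsvsqw', 'xsecotk', 'mrhqnnbrg']


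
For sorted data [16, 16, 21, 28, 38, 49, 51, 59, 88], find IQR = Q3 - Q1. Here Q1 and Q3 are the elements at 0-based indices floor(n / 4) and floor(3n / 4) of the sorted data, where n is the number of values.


The data has n = 9 elements.
Q1 index = floor(9 / 4) = floor(2.25) = 2; Q3 index = floor(3 * 9 / 4) = floor(6.75) = 6
Q1 = element at index 2 = 21
Q3 = element at index 6 = 51
IQR = 51 - 21 = 30
Final answer: 30


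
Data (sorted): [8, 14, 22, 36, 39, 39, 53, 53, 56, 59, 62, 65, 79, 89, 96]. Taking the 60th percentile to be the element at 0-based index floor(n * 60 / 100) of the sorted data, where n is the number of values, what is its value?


The dataset has n = 15 elements.
Index = floor(15 * 60 / 100) = floor(900 / 100) = floor(9) = 9
Counting from index 0 in the sorted data, the element at index 9 is 59.
Final answer: 59


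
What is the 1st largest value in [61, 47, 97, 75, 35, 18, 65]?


Sort descending: [97, 75, 65, 61, 47, 35, 18]
The 1st element (1-indexed) is at index 0.
Value = 97
Final answer: 97


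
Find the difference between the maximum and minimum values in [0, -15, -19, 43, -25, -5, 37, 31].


Maximum value: 43
Minimum value: -25
Range = 43 - (-25) = 68
Final answer: 68


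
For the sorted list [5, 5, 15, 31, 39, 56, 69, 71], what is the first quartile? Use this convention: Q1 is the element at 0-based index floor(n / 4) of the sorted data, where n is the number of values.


The list has n = 8 elements.
Q1 index = floor(8 / 4) = floor(2) = 2
Counting from index 0 in the sorted data, the element at index 2 is 15.
Final answer: 15


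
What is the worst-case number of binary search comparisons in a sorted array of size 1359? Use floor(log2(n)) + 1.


Binary search halves the search space each step.
Maximum comparisons = floor(log2(1359)) + 1
log2(1359) = 10.4083
floor(log2(1359)) = 10, so 10 + 1 = 11
Final answer: 11


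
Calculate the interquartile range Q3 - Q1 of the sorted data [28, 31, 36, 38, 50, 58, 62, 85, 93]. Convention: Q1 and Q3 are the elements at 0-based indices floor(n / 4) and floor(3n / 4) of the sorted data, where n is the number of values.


The data has n = 9 elements.
Q1 index = floor(9 / 4) = floor(2.25) = 2; Q3 index = floor(3 * 9 / 4) = floor(6.75) = 6
Q1 = element at index 2 = 36
Q3 = element at index 6 = 62
IQR = 62 - 36 = 26
Final answer: 26


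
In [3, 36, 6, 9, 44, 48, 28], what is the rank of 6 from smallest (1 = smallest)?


Sort ascending: [3, 6, 9, 28, 36, 44, 48]
Find 6 in the sorted list.
6 is at position 2 (1-indexed).
Final answer: 2


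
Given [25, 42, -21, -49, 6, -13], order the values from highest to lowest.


Original list: [25, 42, -21, -49, 6, -13]
Repeatedly take the largest remaining element:
  Remaining [25, 42, -21, -49, 6, -13] -> largest is 42
  Remaining [25, -21, -49, 6, -13] -> largest is 25
  Remaining [-21, -49, 6, -13] -> largest is 6
  Remaining [-21, -49, -13] -> largest is -13
  Remaining [-21, -49] -> largest is -21
  Remaining [-49] -> largest is -49
Collecting the picks in order gives the descending list.
Final answer: [42, 25, 6, -13, -21, -49]


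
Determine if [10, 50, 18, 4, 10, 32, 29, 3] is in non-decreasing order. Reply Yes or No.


Check consecutive pairs:
  10 <= 50? True
  50 <= 18? False
  18 <= 4? False
  4 <= 10? True
  10 <= 32? True
  32 <= 29? False
  29 <= 3? False
4 consecutive pair(s) are out of order, so the list is not sorted.
Final answer: No


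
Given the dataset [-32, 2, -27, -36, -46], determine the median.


First, sort the list: [-46, -36, -32, -27, 2]
The list has 5 elements (odd count).
The middle index is 2 (0-based), and the element there is -32.
Final answer: -32


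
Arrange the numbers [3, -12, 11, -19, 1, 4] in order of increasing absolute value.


Compute absolute values:
  |3| = 3
  |-12| = 12
  |11| = 11
  |-19| = 19
  |1| = 1
  |4| = 4
Absolute values in increasing order: 1 < 3 < 4 < 11 < 12 < 19
Listing the original numbers in that order gives the answer.
Final answer: [1, 3, 4, 11, -12, -19]


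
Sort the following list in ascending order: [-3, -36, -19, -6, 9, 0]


Original list: [-3, -36, -19, -6, 9, 0]
Repeatedly take the smallest remaining element:
  Remaining [-3, -36, -19, -6, 9, 0] -> smallest is -36
  Remaining [-3, -19, -6, 9, 0] -> smallest is -19
  Remaining [-3, -6, 9, 0] -> smallest is -6
  Remaining [-3, 9, 0] -> smallest is -3
  Remaining [9, 0] -> smallest is 0
  Remaining [9] -> smallest is 9
Collecting the picks in order gives the sorted list.
Final answer: [-36, -19, -6, -3, 0, 9]


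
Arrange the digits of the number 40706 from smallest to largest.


The number 40706 has digits: 4, 0, 7, 0, 6
Sorted: 0, 0, 4, 6, 7
Joining the sorted digits gives the result.
Final answer: 00467


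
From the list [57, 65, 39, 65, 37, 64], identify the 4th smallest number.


Sort ascending: [37, 39, 57, 64, 65, 65]
The 4th element (1-indexed) is at index 3.
Value = 64
Final answer: 64


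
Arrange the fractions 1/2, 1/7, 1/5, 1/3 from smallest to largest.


Convert to decimal for comparison:
  1/2 = 0.5
  1/7 = 0.1429
  1/5 = 0.2
  1/3 = 0.3333
Decimals in increasing order: 0.1429 < 0.2 < 0.3333 < 0.5
Writing each back as its fraction gives the sorted order.
Final answer: 1/7, 1/5, 1/3, 1/2


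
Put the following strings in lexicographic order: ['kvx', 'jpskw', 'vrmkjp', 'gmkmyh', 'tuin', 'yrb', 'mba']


Compare strings character by character (the first differing letter decides):
  'gmkmyh' < 'jpskw' since 'g' < 'j' at position 1
  'jpskw' < 'kvx' since 'j' < 'k' at position 1
  'kvx' < 'mba' since 'k' < 'm' at position 1
  'mba' < 'tuin' since 'm' < 't' at position 1
  'tuin' < 'vrmkjp' since 't' < 'v' at position 1
  'vrmkjp' < 'yrb' since 'v' < 'y' at position 1
Chaining these comparisons gives the alphabetical order.
Final answer: ['gmkmyh', 'jpskw', 'kvx', 'mba', 'tuin', 'vrmkjp', 'yrb']


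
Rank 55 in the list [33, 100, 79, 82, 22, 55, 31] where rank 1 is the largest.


Sort descending: [100, 82, 79, 55, 33, 31, 22]
Find 55 in the sorted list.
55 is at position 4.
Final answer: 4


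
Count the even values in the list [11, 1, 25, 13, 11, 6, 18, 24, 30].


Check each element:
  11 is odd
  1 is odd
  25 is odd
  13 is odd
  11 is odd
  6 is even
  18 is even
  24 is even
  30 is even
Evens: [6, 18, 24, 30]
Count of evens = 4
Final answer: 4


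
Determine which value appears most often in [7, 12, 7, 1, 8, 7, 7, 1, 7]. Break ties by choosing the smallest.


Count the frequency of each value:
  1 appears 2 time(s)
  7 appears 5 time(s)
  8 appears 1 time(s)
  12 appears 1 time(s)
Maximum frequency is 5.
Only 7 reaches that frequency, so it is the mode.
Final answer: 7


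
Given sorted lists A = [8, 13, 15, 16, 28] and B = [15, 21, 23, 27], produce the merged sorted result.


List A: [8, 13, 15, 16, 28]
List B: [15, 21, 23, 27]
Repeatedly compare the front elements and take the smaller:
  8 vs 15 -> take 8
  13 vs 15 -> take 13
  15 vs 15 -> take 15
  16 vs 15 -> take 15
  16 vs 21 -> take 16
  28 vs 21 -> take 21
  28 vs 23 -> take 23
  28 vs 27 -> take 27
  B is exhausted; append the rest of A: [28]
Final answer: [8, 13, 15, 15, 16, 21, 23, 27, 28]


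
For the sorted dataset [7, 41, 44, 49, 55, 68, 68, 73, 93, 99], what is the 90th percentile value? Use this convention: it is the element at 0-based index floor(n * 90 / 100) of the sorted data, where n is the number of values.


The dataset has n = 10 elements.
Index = floor(10 * 90 / 100) = floor(900 / 100) = floor(9) = 9
Counting from index 0 in the sorted data, the element at index 9 is 99.
Final answer: 99


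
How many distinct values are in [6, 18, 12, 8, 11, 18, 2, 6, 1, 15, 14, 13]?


List all unique values:
Distinct values: [1, 2, 6, 8, 11, 12, 13, 14, 15, 18]
Count = 10
Final answer: 10


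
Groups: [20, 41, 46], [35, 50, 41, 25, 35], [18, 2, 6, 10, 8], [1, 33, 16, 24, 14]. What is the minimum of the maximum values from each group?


Find max of each group:
  Group 1: [20, 41, 46] -> max = 46
  Group 2: [35, 50, 41, 25, 35] -> max = 50
  Group 3: [18, 2, 6, 10, 8] -> max = 18
  Group 4: [1, 33, 16, 24, 14] -> max = 33
Maxes: [46, 50, 18, 33]
Minimum of maxes = 18
Final answer: 18


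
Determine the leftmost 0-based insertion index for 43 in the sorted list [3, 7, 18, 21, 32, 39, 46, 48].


List is sorted: [3, 7, 18, 21, 32, 39, 46, 48]
We need the leftmost position where 43 can be inserted, i.e. the first index whose element is >= 43 (or the end of the list if none is).
Binary search with low=0, high=8 (0-based indices):
  low=0, high=8, mid=4: a[4]=32 < 43, so low = 5
  low=5, high=8, mid=6: a[6]=46 >= 43, so high = 6
  low=5, high=6, mid=5: a[5]=39 < 43, so low = 6
Now low = high = 6, so the insertion index is 6.
Final answer: 6


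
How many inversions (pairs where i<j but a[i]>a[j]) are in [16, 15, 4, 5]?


For each element, count the later elements that are smaller than it:
  16 (index 0): smaller elements after it = [15, 4, 5] -> 3
  15 (index 1): smaller elements after it = [4, 5] -> 2
  4 (index 2): smaller elements after it = [] -> 0
Total inversions = 3 + 2 + 0 = 5
Final answer: 5


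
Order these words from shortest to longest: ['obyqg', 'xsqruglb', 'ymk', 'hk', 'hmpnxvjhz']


Compute lengths:
  'obyqg' has length 5
  'xsqruglb' has length 8
  'ymk' has length 3
  'hk' has length 2
  'hmpnxvjhz' has length 9
Lengths in increasing order: 2 < 3 < 5 < 8 < 9
Listing the words in that order gives the answer.
Final answer: ['hk', 'ymk', 'obyqg', 'xsqruglb', 'hmpnxvjhz']


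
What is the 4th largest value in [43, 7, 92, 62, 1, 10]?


Sort descending: [92, 62, 43, 10, 7, 1]
The 4th element (1-indexed) is at index 3.
Value = 10
Final answer: 10


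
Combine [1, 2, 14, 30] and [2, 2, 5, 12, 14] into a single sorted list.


List A: [1, 2, 14, 30]
List B: [2, 2, 5, 12, 14]
Repeatedly compare the front elements and take the smaller:
  1 vs 2 -> take 1
  2 vs 2 -> take 2
  14 vs 2 -> take 2
  14 vs 2 -> take 2
  14 vs 5 -> take 5
  14 vs 12 -> take 12
  14 vs 14 -> take 14
  30 vs 14 -> take 14
  B is exhausted; append the rest of A: [30]
Final answer: [1, 2, 2, 2, 5, 12, 14, 14, 30]


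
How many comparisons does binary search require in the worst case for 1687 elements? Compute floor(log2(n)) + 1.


Binary search halves the search space each step.
Maximum comparisons = floor(log2(1687)) + 1
log2(1687) = 10.7202
floor(log2(1687)) = 10, so 10 + 1 = 11
Final answer: 11


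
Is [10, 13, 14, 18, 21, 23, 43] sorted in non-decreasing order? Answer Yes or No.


Check consecutive pairs:
  10 <= 13? True
  13 <= 14? True
  14 <= 18? True
  18 <= 21? True
  21 <= 23? True
  23 <= 43? True
Every consecutive pair is in order, so the list is non-decreasing.
Final answer: Yes


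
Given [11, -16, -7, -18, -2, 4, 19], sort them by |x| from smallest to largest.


Compute absolute values:
  |11| = 11
  |-16| = 16
  |-7| = 7
  |-18| = 18
  |-2| = 2
  |4| = 4
  |19| = 19
Absolute values in increasing order: 2 < 4 < 7 < 11 < 16 < 18 < 19
Listing the original numbers in that order gives the answer.
Final answer: [-2, 4, -7, 11, -16, -18, 19]


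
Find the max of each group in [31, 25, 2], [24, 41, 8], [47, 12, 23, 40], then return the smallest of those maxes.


Find max of each group:
  Group 1: [31, 25, 2] -> max = 31
  Group 2: [24, 41, 8] -> max = 41
  Group 3: [47, 12, 23, 40] -> max = 47
Maxes: [31, 41, 47]
Minimum of maxes = 31
Final answer: 31


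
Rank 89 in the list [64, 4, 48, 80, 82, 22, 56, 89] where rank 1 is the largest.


Sort descending: [89, 82, 80, 64, 56, 48, 22, 4]
Find 89 in the sorted list.
89 is at position 1.
Final answer: 1


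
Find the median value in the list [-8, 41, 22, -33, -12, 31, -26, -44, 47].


First, sort the list: [-44, -33, -26, -12, -8, 22, 31, 41, 47]
The list has 9 elements (odd count).
The middle index is 4 (0-based), and the element there is -8.
Final answer: -8


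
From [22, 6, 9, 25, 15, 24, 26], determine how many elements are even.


Check each element:
  22 is even
  6 is even
  9 is odd
  25 is odd
  15 is odd
  24 is even
  26 is even
Evens: [22, 6, 24, 26]
Count of evens = 4
Final answer: 4


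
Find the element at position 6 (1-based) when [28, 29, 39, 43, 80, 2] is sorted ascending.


Sort ascending: [2, 28, 29, 39, 43, 80]
The 6th element (1-indexed) is at index 5.
Value = 80
Final answer: 80


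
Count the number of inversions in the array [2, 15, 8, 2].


For each element, count the later elements that are smaller than it:
  2 (index 0): smaller elements after it = [] -> 0
  15 (index 1): smaller elements after it = [8, 2] -> 2
  8 (index 2): smaller elements after it = [2] -> 1
Total inversions = 0 + 2 + 1 = 3
Final answer: 3


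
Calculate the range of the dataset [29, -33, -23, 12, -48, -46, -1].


Maximum value: 29
Minimum value: -48
Range = 29 - (-48) = 77
Final answer: 77


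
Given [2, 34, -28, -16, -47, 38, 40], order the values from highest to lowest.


Original list: [2, 34, -28, -16, -47, 38, 40]
Repeatedly take the largest remaining element:
  Remaining [2, 34, -28, -16, -47, 38, 40] -> largest is 40
  Remaining [2, 34, -28, -16, -47, 38] -> largest is 38
  Remaining [2, 34, -28, -16, -47] -> largest is 34
  Remaining [2, -28, -16, -47] -> largest is 2
  Remaining [-28, -16, -47] -> largest is -16
  Remaining [-28, -47] -> largest is -28
  Remaining [-47] -> largest is -47
Collecting the picks in order gives the descending list.
Final answer: [40, 38, 34, 2, -16, -28, -47]


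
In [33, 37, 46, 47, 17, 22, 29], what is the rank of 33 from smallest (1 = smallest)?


Sort ascending: [17, 22, 29, 33, 37, 46, 47]
Find 33 in the sorted list.
33 is at position 4 (1-indexed).
Final answer: 4


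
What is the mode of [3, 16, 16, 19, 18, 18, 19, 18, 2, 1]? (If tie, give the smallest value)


Count the frequency of each value:
  1 appears 1 time(s)
  2 appears 1 time(s)
  3 appears 1 time(s)
  16 appears 2 time(s)
  18 appears 3 time(s)
  19 appears 2 time(s)
Maximum frequency is 3.
Only 18 reaches that frequency, so it is the mode.
Final answer: 18


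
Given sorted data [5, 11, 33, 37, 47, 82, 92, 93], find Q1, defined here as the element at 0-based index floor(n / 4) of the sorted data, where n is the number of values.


The list has n = 8 elements.
Q1 index = floor(8 / 4) = floor(2) = 2
Counting from index 0 in the sorted data, the element at index 2 is 33.
Final answer: 33


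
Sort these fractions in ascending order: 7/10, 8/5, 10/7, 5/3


Convert to decimal for comparison:
  7/10 = 0.7
  8/5 = 1.6
  10/7 = 1.4286
  5/3 = 1.6667
Decimals in increasing order: 0.7 < 1.4286 < 1.6 < 1.6667
Writing each back as its fraction gives the sorted order.
Final answer: 7/10, 10/7, 8/5, 5/3


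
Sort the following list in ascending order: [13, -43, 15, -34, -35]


Original list: [13, -43, 15, -34, -35]
Repeatedly take the smallest remaining element:
  Remaining [13, -43, 15, -34, -35] -> smallest is -43
  Remaining [13, 15, -34, -35] -> smallest is -35
  Remaining [13, 15, -34] -> smallest is -34
  Remaining [13, 15] -> smallest is 13
  Remaining [15] -> smallest is 15
Collecting the picks in order gives the sorted list.
Final answer: [-43, -35, -34, 13, 15]


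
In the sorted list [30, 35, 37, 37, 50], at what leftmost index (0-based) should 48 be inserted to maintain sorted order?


List is sorted: [30, 35, 37, 37, 50]
We need the leftmost position where 48 can be inserted, i.e. the first index whose element is >= 48 (or the end of the list if none is).
Binary search with low=0, high=5 (0-based indices):
  low=0, high=5, mid=2: a[2]=37 < 48, so low = 3
  low=3, high=5, mid=4: a[4]=50 >= 48, so high = 4
  low=3, high=4, mid=3: a[3]=37 < 48, so low = 4
Now low = high = 4, so the insertion index is 4.
Final answer: 4


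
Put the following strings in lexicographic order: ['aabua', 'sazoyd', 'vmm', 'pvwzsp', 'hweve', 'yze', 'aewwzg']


Compare strings character by character (the first differing letter decides):
  'aabua' < 'aewwzg' since 'a' < 'e' at position 2
  'aewwzg' < 'hweve' since 'a' < 'h' at position 1
  'hweve' < 'pvwzsp' since 'h' < 'p' at position 1
  'pvwzsp' < 'sazoyd' since 'p' < 's' at position 1
  'sazoyd' < 'vmm' since 's' < 'v' at position 1
  'vmm' < 'yze' since 'v' < 'y' at position 1
Chaining these comparisons gives the alphabetical order.
Final answer: ['aabua', 'aewwzg', 'hweve', 'pvwzsp', 'sazoyd', 'vmm', 'yze']


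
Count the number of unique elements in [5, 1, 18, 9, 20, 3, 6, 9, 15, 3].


List all unique values:
Distinct values: [1, 3, 5, 6, 9, 15, 18, 20]
Count = 8
Final answer: 8


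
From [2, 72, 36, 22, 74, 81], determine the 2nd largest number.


Sort descending: [81, 74, 72, 36, 22, 2]
The 2nd element (1-indexed) is at index 1.
Value = 74
Final answer: 74


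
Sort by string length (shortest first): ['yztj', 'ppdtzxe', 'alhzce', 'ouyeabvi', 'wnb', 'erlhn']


Compute lengths:
  'yztj' has length 4
  'ppdtzxe' has length 7
  'alhzce' has length 6
  'ouyeabvi' has length 8
  'wnb' has length 3
  'erlhn' has length 5
Lengths in increasing order: 3 < 4 < 5 < 6 < 7 < 8
Listing the words in that order gives the answer.
Final answer: ['wnb', 'yztj', 'erlhn', 'alhzce', 'ppdtzxe', 'ouyeabvi']


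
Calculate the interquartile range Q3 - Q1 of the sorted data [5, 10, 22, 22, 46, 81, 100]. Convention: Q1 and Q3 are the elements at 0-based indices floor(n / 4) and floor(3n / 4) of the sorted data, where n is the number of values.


The data has n = 7 elements.
Q1 index = floor(7 / 4) = floor(1.75) = 1; Q3 index = floor(3 * 7 / 4) = floor(5.25) = 5
Q1 = element at index 1 = 10
Q3 = element at index 5 = 81
IQR = 81 - 10 = 71
Final answer: 71


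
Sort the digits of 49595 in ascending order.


The number 49595 has digits: 4, 9, 5, 9, 5
Sorted: 4, 5, 5, 9, 9
Joining the sorted digits gives the result.
Final answer: 45599


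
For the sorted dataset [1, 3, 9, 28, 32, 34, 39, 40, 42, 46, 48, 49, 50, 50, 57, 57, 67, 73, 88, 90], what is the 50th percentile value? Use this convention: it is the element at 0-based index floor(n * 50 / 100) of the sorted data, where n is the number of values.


The dataset has n = 20 elements.
Index = floor(20 * 50 / 100) = floor(1000 / 100) = floor(10) = 10
Counting from index 0 in the sorted data, the element at index 10 is 48.
Final answer: 48


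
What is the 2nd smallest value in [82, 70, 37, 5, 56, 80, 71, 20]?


Sort ascending: [5, 20, 37, 56, 70, 71, 80, 82]
The 2nd element (1-indexed) is at index 1.
Value = 20
Final answer: 20


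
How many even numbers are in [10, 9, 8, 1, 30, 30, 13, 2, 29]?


Check each element:
  10 is even
  9 is odd
  8 is even
  1 is odd
  30 is even
  30 is even
  13 is odd
  2 is even
  29 is odd
Evens: [10, 8, 30, 30, 2]
Count of evens = 5
Final answer: 5


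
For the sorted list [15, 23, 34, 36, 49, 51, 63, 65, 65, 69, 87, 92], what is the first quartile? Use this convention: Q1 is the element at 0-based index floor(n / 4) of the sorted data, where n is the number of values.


The list has n = 12 elements.
Q1 index = floor(12 / 4) = floor(3) = 3
Counting from index 0 in the sorted data, the element at index 3 is 36.
Final answer: 36


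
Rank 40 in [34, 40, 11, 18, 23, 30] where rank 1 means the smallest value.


Sort ascending: [11, 18, 23, 30, 34, 40]
Find 40 in the sorted list.
40 is at position 6 (1-indexed).
Final answer: 6


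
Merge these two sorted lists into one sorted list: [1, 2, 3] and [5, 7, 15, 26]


List A: [1, 2, 3]
List B: [5, 7, 15, 26]
Repeatedly compare the front elements and take the smaller:
  1 vs 5 -> take 1
  2 vs 5 -> take 2
  3 vs 5 -> take 3
  A is exhausted; append the rest of B: [5, 7, 15, 26]
Final answer: [1, 2, 3, 5, 7, 15, 26]


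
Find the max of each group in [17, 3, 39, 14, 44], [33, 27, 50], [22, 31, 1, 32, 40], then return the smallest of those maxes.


Find max of each group:
  Group 1: [17, 3, 39, 14, 44] -> max = 44
  Group 2: [33, 27, 50] -> max = 50
  Group 3: [22, 31, 1, 32, 40] -> max = 40
Maxes: [44, 50, 40]
Minimum of maxes = 40
Final answer: 40


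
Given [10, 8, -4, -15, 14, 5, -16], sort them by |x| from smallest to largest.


Compute absolute values:
  |10| = 10
  |8| = 8
  |-4| = 4
  |-15| = 15
  |14| = 14
  |5| = 5
  |-16| = 16
Absolute values in increasing order: 4 < 5 < 8 < 10 < 14 < 15 < 16
Listing the original numbers in that order gives the answer.
Final answer: [-4, 5, 8, 10, 14, -15, -16]


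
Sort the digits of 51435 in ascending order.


The number 51435 has digits: 5, 1, 4, 3, 5
Sorted: 1, 3, 4, 5, 5
Joining the sorted digits gives the result.
Final answer: 13455


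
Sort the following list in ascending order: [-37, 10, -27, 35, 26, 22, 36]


Original list: [-37, 10, -27, 35, 26, 22, 36]
Repeatedly take the smallest remaining element:
  Remaining [-37, 10, -27, 35, 26, 22, 36] -> smallest is -37
  Remaining [10, -27, 35, 26, 22, 36] -> smallest is -27
  Remaining [10, 35, 26, 22, 36] -> smallest is 10
  Remaining [35, 26, 22, 36] -> smallest is 22
  Remaining [35, 26, 36] -> smallest is 26
  Remaining [35, 36] -> smallest is 35
  Remaining [36] -> smallest is 36
Collecting the picks in order gives the sorted list.
Final answer: [-37, -27, 10, 22, 26, 35, 36]


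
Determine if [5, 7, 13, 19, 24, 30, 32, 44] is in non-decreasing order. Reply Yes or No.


Check consecutive pairs:
  5 <= 7? True
  7 <= 13? True
  13 <= 19? True
  19 <= 24? True
  24 <= 30? True
  30 <= 32? True
  32 <= 44? True
Every consecutive pair is in order, so the list is non-decreasing.
Final answer: Yes


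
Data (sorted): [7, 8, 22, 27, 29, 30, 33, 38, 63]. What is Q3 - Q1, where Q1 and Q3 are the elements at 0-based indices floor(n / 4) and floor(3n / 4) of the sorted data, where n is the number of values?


The data has n = 9 elements.
Q1 index = floor(9 / 4) = floor(2.25) = 2; Q3 index = floor(3 * 9 / 4) = floor(6.75) = 6
Q1 = element at index 2 = 22
Q3 = element at index 6 = 33
IQR = 33 - 22 = 11
Final answer: 11


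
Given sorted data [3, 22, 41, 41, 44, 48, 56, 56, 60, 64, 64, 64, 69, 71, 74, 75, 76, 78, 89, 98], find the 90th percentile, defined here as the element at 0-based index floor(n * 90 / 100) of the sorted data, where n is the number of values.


The dataset has n = 20 elements.
Index = floor(20 * 90 / 100) = floor(1800 / 100) = floor(18) = 18
Counting from index 0 in the sorted data, the element at index 18 is 89.
Final answer: 89


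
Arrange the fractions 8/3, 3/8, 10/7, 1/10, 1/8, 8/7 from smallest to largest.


Convert to decimal for comparison:
  8/3 = 2.6667
  3/8 = 0.375
  10/7 = 1.4286
  1/10 = 0.1
  1/8 = 0.125
  8/7 = 1.1429
Decimals in increasing order: 0.1 < 0.125 < 0.375 < 1.1429 < 1.4286 < 2.6667
Writing each back as its fraction gives the sorted order.
Final answer: 1/10, 1/8, 3/8, 8/7, 10/7, 8/3


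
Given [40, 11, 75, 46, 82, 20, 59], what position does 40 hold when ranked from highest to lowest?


Sort descending: [82, 75, 59, 46, 40, 20, 11]
Find 40 in the sorted list.
40 is at position 5.
Final answer: 5


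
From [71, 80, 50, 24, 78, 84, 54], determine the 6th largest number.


Sort descending: [84, 80, 78, 71, 54, 50, 24]
The 6th element (1-indexed) is at index 5.
Value = 50
Final answer: 50


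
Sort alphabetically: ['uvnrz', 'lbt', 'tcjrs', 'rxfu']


Compare strings character by character (the first differing letter decides):
  'lbt' < 'rxfu' since 'l' < 'r' at position 1
  'rxfu' < 'tcjrs' since 'r' < 't' at position 1
  'tcjrs' < 'uvnrz' since 't' < 'u' at position 1
Chaining these comparisons gives the alphabetical order.
Final answer: ['lbt', 'rxfu', 'tcjrs', 'uvnrz']


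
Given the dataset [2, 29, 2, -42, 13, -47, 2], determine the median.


First, sort the list: [-47, -42, 2, 2, 2, 13, 29]
The list has 7 elements (odd count).
The middle index is 3 (0-based), and the element there is 2.
Final answer: 2


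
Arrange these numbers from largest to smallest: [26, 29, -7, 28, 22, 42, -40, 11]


Original list: [26, 29, -7, 28, 22, 42, -40, 11]
Repeatedly take the largest remaining element:
  Remaining [26, 29, -7, 28, 22, 42, -40, 11] -> largest is 42
  Remaining [26, 29, -7, 28, 22, -40, 11] -> largest is 29
  Remaining [26, -7, 28, 22, -40, 11] -> largest is 28
  Remaining [26, -7, 22, -40, 11] -> largest is 26
  Remaining [-7, 22, -40, 11] -> largest is 22
  Remaining [-7, -40, 11] -> largest is 11
  Remaining [-7, -40] -> largest is -7
  Remaining [-40] -> largest is -40
Collecting the picks in order gives the descending list.
Final answer: [42, 29, 28, 26, 22, 11, -7, -40]


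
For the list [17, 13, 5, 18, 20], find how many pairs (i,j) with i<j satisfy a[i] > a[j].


For each element, count the later elements that are smaller than it:
  17 (index 0): smaller elements after it = [13, 5] -> 2
  13 (index 1): smaller elements after it = [5] -> 1
  5 (index 2): smaller elements after it = [] -> 0
  18 (index 3): smaller elements after it = [] -> 0
Total inversions = 2 + 1 + 0 + 0 = 3
Final answer: 3


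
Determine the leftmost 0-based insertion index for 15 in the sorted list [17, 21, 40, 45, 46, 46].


List is sorted: [17, 21, 40, 45, 46, 46]
We need the leftmost position where 15 can be inserted, i.e. the first index whose element is >= 15 (or the end of the list if none is).
Binary search with low=0, high=6 (0-based indices):
  low=0, high=6, mid=3: a[3]=45 >= 15, so high = 3
  low=0, high=3, mid=1: a[1]=21 >= 15, so high = 1
  low=0, high=1, mid=0: a[0]=17 >= 15, so high = 0
Now low = high = 0, so the insertion index is 0.
Final answer: 0
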